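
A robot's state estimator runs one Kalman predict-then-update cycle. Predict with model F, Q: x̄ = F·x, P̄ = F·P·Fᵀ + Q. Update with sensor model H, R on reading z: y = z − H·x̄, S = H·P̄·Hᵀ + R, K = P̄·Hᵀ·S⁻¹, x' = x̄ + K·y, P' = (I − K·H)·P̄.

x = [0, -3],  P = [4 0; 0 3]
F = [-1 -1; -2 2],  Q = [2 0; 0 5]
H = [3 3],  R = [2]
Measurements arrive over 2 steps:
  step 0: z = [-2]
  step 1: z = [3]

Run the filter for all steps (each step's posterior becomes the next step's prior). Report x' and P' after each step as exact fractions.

step 0: x̄ = F·x = [3, -6]
step 0: P̄ = F·P·Fᵀ + Q = [9 2; 2 33]
step 0: y = z − H·x̄ = [7]
step 0: S = H·P̄·Hᵀ + R = [416]
step 0: K = P̄·Hᵀ·S⁻¹ = [33/416; 105/416]
step 0: x' = x̄ + K·y = [1479/416, -1761/416]
step 0: P' = (I − K·H)·P̄ = [2655/416 -2633/416; -2633/416 2703/416]
step 1: x̄ = F·x = [141/208, -405/26]
step 1: P̄ = F·P·Fᵀ + Q = [231/104 -3/13; -3/13 1393/13]
step 1: y = z − H·x̄ = [9921/208]
step 1: S = H·P̄·Hᵀ + R = [102151/104]
step 1: K = P̄·Hᵀ·S⁻¹ = [621/102151; 33360/102151]
step 1: x' = x̄ + K·y = [197733/204302, -45/204302]
step 1: P' = (I − K·H)·P̄ = [223185/102151 -222771/102151; -222771/102151 245011/102151]

step 0: x' = [1479/416, -1761/416], P' = [2655/416 -2633/416; -2633/416 2703/416]
step 1: x' = [197733/204302, -45/204302], P' = [223185/102151 -222771/102151; -222771/102151 245011/102151]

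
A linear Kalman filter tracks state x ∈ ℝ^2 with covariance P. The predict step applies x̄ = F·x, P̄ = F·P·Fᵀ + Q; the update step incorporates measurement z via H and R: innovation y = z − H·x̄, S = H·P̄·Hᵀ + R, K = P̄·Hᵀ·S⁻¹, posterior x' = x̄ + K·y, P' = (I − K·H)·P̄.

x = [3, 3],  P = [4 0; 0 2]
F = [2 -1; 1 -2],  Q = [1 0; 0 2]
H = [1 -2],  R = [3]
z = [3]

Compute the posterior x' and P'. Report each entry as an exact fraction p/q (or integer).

x' = [4, 1/5]
P' = [109/6 28/3; 28/3 82/15]

x̄ = F·x = [3, -3]
P̄ = F·P·Fᵀ + Q = [19 12; 12 14]
y = z − H·x̄ = [-6]
S = H·P̄·Hᵀ + R = [30]
K = P̄·Hᵀ·S⁻¹ = [-1/6; -8/15]
x' = x̄ + K·y = [4, 1/5]
P' = (I − K·H)·P̄ = [109/6 28/3; 28/3 82/15]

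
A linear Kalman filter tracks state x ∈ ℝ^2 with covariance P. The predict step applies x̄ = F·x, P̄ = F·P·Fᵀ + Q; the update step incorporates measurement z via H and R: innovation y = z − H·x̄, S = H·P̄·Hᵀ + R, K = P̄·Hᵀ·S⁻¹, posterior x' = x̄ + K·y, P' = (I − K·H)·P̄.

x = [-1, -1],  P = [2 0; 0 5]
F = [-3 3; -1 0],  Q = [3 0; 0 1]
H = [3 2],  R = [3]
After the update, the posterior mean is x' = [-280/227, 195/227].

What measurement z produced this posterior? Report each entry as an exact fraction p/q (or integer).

x̄ = F·x = [0, 1]
P̄ = F·P·Fᵀ + Q = [66 6; 6 3]
S = H·P̄·Hᵀ + R = [681]
K = P̄·Hᵀ·S⁻¹ = [70/227; 8/227]
x' − x̄ = [-280/227, -32/227] = K·y
y = (KᵀK)⁻¹·Kᵀ·(x' − x̄) = [-4]
z = y + H·x̄ = [-4] + [2] = [-2]

z = [-2]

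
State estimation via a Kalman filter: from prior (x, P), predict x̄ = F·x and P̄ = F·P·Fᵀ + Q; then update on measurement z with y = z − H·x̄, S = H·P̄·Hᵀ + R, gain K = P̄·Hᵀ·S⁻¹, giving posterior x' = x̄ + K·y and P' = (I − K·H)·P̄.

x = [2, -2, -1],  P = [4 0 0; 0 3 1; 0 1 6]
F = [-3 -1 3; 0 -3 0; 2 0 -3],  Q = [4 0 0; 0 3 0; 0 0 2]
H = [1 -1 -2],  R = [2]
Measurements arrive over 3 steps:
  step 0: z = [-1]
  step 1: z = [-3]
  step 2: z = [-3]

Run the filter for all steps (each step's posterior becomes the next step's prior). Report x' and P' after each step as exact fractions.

step 0: x' = [1037/747, 1078/249, -233/249], P' = [9896/747 3856/249 -359/249; 3856/249 2234/83 -469/83; -359/249 -469/83 200/83]
step 1: x' = [-220307/34879, -3466500/383669, 84762/29513], P' = [722413/34879 1046457/34879 -14527/2683; 1046457/34879 20778873/383669 -374457/29513; -14527/2683 -374457/29513 119679/29513]
step 2: x' = [-2691640327/369233313, -1197883100/123077771, 327918552/123077771], P' = [7992950845/369233313 3958800749/123077771 -745471847/123077771; 3958800749/123077771 7208755713/123077771 -1707424725/123077771; -745471847/123077771 -1707424725/123077771 534496083/123077771]

step 0: x̄ = F·x = [-7, 6, 7]
step 0: P̄ = F·P·Fᵀ + Q = [91 0 -75; 0 30 9; -75 9 72]
step 0: y = z − H·x̄ = [26]
step 0: S = H·P̄·Hᵀ + R = [747]
step 0: K = P̄·Hᵀ·S⁻¹ = [241/747; -16/249; -76/249]
step 0: x' = x̄ + K·y = [1037/747, 1078/249, -233/249]
step 0: P' = (I − K·H)·P̄ = [9896/747 3856/249 -359/249; 3856/249 2234/83 -469/83; -359/249 -469/83 200/83]
step 1: x̄ = F·x = [-938/83, -1078/83, 4171/747]
step 1: P̄ = F·P·Fᵀ + Q = [26942/83 22491/83 -14170/83; 22491/83 20355/83 -11933/83; -14170/83 -11933/83 70202/747]
step 1: y = z − H·x̄ = [4841/747]
step 1: S = H·P̄·Hᵀ + R = [383669/747]
step 1: K = P̄·Hᵀ·S⁻¹ = [26829/34879; 234018/383669; -12349/29513]
step 1: x' = x̄ + K·y = [-220307/34879, -3466500/383669, 84762/29513]
step 1: P' = (I − K·H)·P̄ = [722413/34879 1046457/34879 -14527/2683; 1046457/34879 20778873/383669 -374457/29513; -14527/2683 -374457/29513 119679/29513]
step 2: x̄ = F·x = [14042349/383669, 10399500/383669, -8152472/383669]
step 2: P̄ = F·P·Fᵀ + Q = [243501185/383669 209747331/383669 -130467993/383669; 209747331/383669 188160864/383669 -112877631/383669; -130467993/383669 -112877631/383669 71484285/383669]
step 2: y = z − H·x̄ = [-21098800/383669]
step 2: S = H·P̄·Hᵀ + R = [369233313/383669]
step 2: K = P̄·Hᵀ·S⁻¹ = [294689840/369233313; 82447243/123077771; -53519644/123077771]
step 2: x' = x̄ + K·y = [-2691640327/369233313, -1197883100/123077771, 327918552/123077771]
step 2: P' = (I − K·H)·P̄ = [7992950845/369233313 3958800749/123077771 -745471847/123077771; 3958800749/123077771 7208755713/123077771 -1707424725/123077771; -745471847/123077771 -1707424725/123077771 534496083/123077771]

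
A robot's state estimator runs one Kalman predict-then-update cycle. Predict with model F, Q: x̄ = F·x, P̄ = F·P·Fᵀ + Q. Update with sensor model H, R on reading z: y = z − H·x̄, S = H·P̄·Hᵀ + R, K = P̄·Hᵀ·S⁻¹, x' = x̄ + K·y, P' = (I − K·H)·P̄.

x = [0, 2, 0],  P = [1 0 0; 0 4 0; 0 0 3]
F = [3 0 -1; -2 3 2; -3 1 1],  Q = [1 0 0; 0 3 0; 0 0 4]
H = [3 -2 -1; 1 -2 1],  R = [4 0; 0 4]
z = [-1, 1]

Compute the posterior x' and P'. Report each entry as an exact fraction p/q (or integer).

x̄ = F·x = [0, 6, 2]
P̄ = F·P·Fᵀ + Q = [13 -12 -12; -12 55 24; -12 24 20]
y = z − H·x̄ = [13, 11]
S = H·P̄·Hᵀ + R = [673 311; 311 185]
K = P̄·Hᵀ·S⁻¹ = [1525/6946 -1625/6946; -243/6946 -3271/6946; -850/3473 678/3473]
x' = x̄ + K·y = [975/3473, 1268/3473, 3354/3473]
P' = (I − K·H)·P̄ = [8274/3473 8324/3473 5124/3473; 8324/3473 10081/3473 5296/3473; 5124/3473 5296/3473 8180/3473]

x' = [975/3473, 1268/3473, 3354/3473]
P' = [8274/3473 8324/3473 5124/3473; 8324/3473 10081/3473 5296/3473; 5124/3473 5296/3473 8180/3473]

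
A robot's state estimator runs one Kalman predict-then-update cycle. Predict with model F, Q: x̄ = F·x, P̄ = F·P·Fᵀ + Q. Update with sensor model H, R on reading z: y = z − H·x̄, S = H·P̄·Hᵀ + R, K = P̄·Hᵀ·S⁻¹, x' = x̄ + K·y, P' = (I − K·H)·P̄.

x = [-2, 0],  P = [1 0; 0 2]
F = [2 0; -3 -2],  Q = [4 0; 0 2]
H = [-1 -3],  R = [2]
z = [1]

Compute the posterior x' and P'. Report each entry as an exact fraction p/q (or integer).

x̄ = F·x = [-4, 6]
P̄ = F·P·Fᵀ + Q = [8 -6; -6 19]
y = z − H·x̄ = [15]
S = H·P̄·Hᵀ + R = [145]
K = P̄·Hᵀ·S⁻¹ = [2/29; -51/145]
x' = x̄ + K·y = [-86/29, 21/29]
P' = (I − K·H)·P̄ = [212/29 -72/29; -72/29 154/145]

x' = [-86/29, 21/29]
P' = [212/29 -72/29; -72/29 154/145]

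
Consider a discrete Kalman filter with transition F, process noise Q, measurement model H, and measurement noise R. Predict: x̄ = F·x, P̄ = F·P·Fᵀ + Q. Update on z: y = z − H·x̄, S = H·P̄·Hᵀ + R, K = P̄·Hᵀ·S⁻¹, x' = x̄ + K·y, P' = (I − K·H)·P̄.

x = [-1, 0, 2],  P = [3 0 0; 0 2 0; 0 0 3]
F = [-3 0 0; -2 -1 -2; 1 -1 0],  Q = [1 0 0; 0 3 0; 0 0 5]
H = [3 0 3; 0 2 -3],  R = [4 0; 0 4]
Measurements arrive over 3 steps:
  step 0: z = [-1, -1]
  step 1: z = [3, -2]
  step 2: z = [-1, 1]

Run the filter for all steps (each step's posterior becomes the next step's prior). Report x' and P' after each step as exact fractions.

step 0: x̄ = F·x = [3, -2, -1]
step 0: P̄ = F·P·Fᵀ + Q = [28 18 -9; 18 29 -4; -9 -4 10]
step 0: y = z − H·x̄ = [-7, 0]
step 0: S = H·P̄·Hᵀ + R = [184 75; 75 258]
step 0: K = P̄·Hᵀ·S⁻¹ = [3327/13949 2439/13949; 1862/13949 9730/41847; 1208/13949 -7217/41847]
step 0: x' = x̄ + K·y = [18558/13949, -40932/13949, -22405/13949]
step 0: P' = (I − K·H)·P̄ = [47276/13949 -59382/13949 -42840/13949; -59382/13949 297851/41847 185594/41847; -42840/13949 185594/41847 133352/41847]
step 1: x̄ = F·x = [-55674/13949, 48626/13949, 59490/13949]
step 1: P̄ = F·P·Fᵀ + Q = [439433/13949 -151530/13949 -319974/13949; -151530/13949 175248/13949 154759/13949; -319974/13949 154759/13949 1005206/41847]
step 1: y = z − H·x̄ = [30399/13949, 53320/13949]
step 1: S = H·P̄·Hᵀ + R = [1266779/13949 -116478/13949; -116478/13949 1915298/13949]
step 1: K = P̄·Hᵀ·S⁻¹ = [27346359/86482621 31322748/86482621; 189996/86482621 -10252137/172965242; 204316/86482621 -31400400/86482621]
step 1: x' = x̄ + K·y = [-165847197/86482621, 282296770/86482621, 249250326/86482621]
step 1: P' = (I − K·H)·P̄ = [546869926/86482621 -702966675/86482621 -510408114/86482621; -702966675/86482621 2089155735/172965242 703220003/86482621; -510408114/86482621 703220003/86482621 1532041606/259447863]
step 2: x̄ = F·x = [497541591/86482621, -449103028/86482621, -448143967/86482621]
step 2: P̄ = F·P·Fᵀ + Q = [5008311955/86482621 -1890129153/86482621 -3749509803/86482621; -1890129153/86482621 8711855855/518895726 3350255149/172965242; -3749509803/86482621 3350255149/172965242 6859588497/172965242]
step 2: y = z − H·x̄ = [-234675493/86482621, -359743224/86482621]
step 2: S = H·P̄·Hᵀ + R = [17595419723/172965242 3174861039/172965242; 3174861039/172965242 101522710379/518895726]
step 2: K = P̄·Hᵀ·S⁻¹ = [3610654330713/10152880731287 591784292565/1450411533041; -523537384950/10152880731287 -174831151199/1450411533041; -21277903968/597228278311 -34704122721/85318325473]
step 2: x' = x̄ + K·y = [31381051944828/10152880731287, -46212380999774/10152880731287, -2026520869285/597228278311]
step 2: P' = (I − K·H)·P̄ = [72572464006352/10152880731287 -93352407252192/10152880731287 -3985779896004/597228278311; -93352407252192/10152880731287 136533899991602/10152880731287 5450256317976/597228278311; -3985779896004/597228278311 5450256317976/597228278311 3957409357380/597228278311]

step 0: x' = [18558/13949, -40932/13949, -22405/13949], P' = [47276/13949 -59382/13949 -42840/13949; -59382/13949 297851/41847 185594/41847; -42840/13949 185594/41847 133352/41847]
step 1: x' = [-165847197/86482621, 282296770/86482621, 249250326/86482621], P' = [546869926/86482621 -702966675/86482621 -510408114/86482621; -702966675/86482621 2089155735/172965242 703220003/86482621; -510408114/86482621 703220003/86482621 1532041606/259447863]
step 2: x' = [31381051944828/10152880731287, -46212380999774/10152880731287, -2026520869285/597228278311], P' = [72572464006352/10152880731287 -93352407252192/10152880731287 -3985779896004/597228278311; -93352407252192/10152880731287 136533899991602/10152880731287 5450256317976/597228278311; -3985779896004/597228278311 5450256317976/597228278311 3957409357380/597228278311]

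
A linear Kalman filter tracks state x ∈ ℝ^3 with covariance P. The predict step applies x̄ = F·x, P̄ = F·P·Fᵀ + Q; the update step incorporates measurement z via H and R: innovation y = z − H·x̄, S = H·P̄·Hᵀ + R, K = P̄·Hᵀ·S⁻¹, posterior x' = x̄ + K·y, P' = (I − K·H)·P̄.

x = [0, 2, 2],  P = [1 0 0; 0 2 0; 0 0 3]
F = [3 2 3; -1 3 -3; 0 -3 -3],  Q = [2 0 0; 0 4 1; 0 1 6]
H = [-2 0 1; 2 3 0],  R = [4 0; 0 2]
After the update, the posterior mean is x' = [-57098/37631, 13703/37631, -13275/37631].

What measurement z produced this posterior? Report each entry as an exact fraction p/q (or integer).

x̄ = F·x = [10, 0, -12]
P̄ = F·P·Fᵀ + Q = [46 -18 -39; -18 50 10; -39 10 51]
S = H·P̄·Hᵀ + R = [395 -124; -124 420]
K = P̄·Hᵀ·S⁻¹ = [-12577/37631 -617/75262; 8364/37631 25367/75262; 12057/37631 -741/37631]
x' − x̄ = [-433408/37631, 13703/37631, 438297/37631] = K·y
y = (KᵀK)⁻¹·Kᵀ·(x' − x̄) = [35, -22]
z = y + H·x̄ = [35, -22] + [-32, 20] = [3, -2]

z = [3, -2]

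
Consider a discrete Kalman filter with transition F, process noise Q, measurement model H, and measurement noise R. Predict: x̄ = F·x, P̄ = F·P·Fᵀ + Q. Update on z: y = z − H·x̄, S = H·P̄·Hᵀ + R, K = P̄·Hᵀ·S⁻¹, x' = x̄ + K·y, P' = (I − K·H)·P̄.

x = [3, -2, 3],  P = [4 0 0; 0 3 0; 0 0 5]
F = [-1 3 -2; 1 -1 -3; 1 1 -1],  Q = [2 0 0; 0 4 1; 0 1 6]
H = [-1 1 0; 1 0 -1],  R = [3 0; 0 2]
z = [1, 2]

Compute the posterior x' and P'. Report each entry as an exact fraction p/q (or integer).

x̄ = F·x = [-15, -4, -2]
P̄ = F·P·Fᵀ + Q = [53 17 15; 17 56 17; 15 17 18]
y = z − H·x̄ = [-10, 15]
S = H·P̄·Hᵀ + R = [78 -38; -38 43]
K = P̄·Hᵀ·S⁻¹ = [-52/955 798/955; 1677/1910 741/955; -14/955 -79/955]
x' = x̄ + K·y = [-367/191, -218/191, -591/191]
P' = (I − K·H)·P̄ = [18419/955 18263/955 16823/955; 18263/955 41557/1910 16781/955; 16823/955 16781/955 16981/955]

x' = [-367/191, -218/191, -591/191]
P' = [18419/955 18263/955 16823/955; 18263/955 41557/1910 16781/955; 16823/955 16781/955 16981/955]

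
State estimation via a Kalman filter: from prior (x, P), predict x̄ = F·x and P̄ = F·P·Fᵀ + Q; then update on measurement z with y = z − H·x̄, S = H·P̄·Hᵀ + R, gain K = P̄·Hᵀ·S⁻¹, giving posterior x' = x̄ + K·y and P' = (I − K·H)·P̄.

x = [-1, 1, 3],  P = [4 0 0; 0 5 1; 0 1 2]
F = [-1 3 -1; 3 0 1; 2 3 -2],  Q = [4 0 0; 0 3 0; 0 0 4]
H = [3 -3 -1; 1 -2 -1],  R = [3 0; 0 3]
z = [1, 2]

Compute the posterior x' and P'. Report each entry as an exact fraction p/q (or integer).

x̄ = F·x = [1, 0, -5]
P̄ = F·P·Fᵀ + Q = [49 -11 32; -11 41 23; 32 23 61]
y = z − H·x̄ = [-7, -4]
S = H·P̄·Hᵀ + R = [1018 540; 540 349]
K = P̄·Hᵀ·S⁻¹ = [15296/31841 -20109/31841; 169/63682 -10714/31841; 14317/31841 -28995/31841]
x' = x̄ + K·y = [5205/31841, 84529/63682, -143444/31841]
P' = (I − K·H)·P̄ = [80652/31841 55089/31841 30801/31841; 55089/31841 155565/63682 -68334/31841; 30801/31841 -68334/31841 254454/31841]

x' = [5205/31841, 84529/63682, -143444/31841]
P' = [80652/31841 55089/31841 30801/31841; 55089/31841 155565/63682 -68334/31841; 30801/31841 -68334/31841 254454/31841]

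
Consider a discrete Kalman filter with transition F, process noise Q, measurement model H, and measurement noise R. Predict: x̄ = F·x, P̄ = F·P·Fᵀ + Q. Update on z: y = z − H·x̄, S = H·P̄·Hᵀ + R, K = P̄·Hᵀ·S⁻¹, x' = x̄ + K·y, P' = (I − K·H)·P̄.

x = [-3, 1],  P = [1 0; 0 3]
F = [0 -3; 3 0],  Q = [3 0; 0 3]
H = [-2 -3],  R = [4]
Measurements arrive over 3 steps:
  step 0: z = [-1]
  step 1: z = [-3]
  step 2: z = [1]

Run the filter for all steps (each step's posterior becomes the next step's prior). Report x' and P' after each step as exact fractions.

step 0: x̄ = F·x = [-3, -9]
step 0: P̄ = F·P·Fᵀ + Q = [30 0; 0 12]
step 0: y = z − H·x̄ = [-34]
step 0: S = H·P̄·Hᵀ + R = [232]
step 0: K = P̄·Hᵀ·S⁻¹ = [-15/58; -9/58]
step 0: x' = x̄ + K·y = [168/29, -108/29]
step 0: P' = (I − K·H)·P̄ = [420/29 -270/29; -270/29 186/29]
step 1: x̄ = F·x = [324/29, 504/29]
step 1: P̄ = F·P·Fᵀ + Q = [1761/29 2430/29; 2430/29 3867/29]
step 1: y = z − H·x̄ = [2073/29]
step 1: S = H·P̄·Hᵀ + R = [71123/29]
step 1: K = P̄·Hᵀ·S⁻¹ = [-10812/71123; -16461/71123]
step 1: x' = x̄ + K·y = [21744/71123, 59391/71123]
step 1: P' = (I − K·H)·P̄ = [287871/71123 -177498/71123; -177498/71123 140280/71123]
step 2: x̄ = F·x = [-178173/71123, 65232/71123]
step 2: P̄ = F·P·Fᵀ + Q = [1475889/71123 1597482/71123; 1597482/71123 2804208/71123]
step 2: y = z − H·x̄ = [-89527/71123]
step 2: S = H·P̄·Hᵀ + R = [50595704/71123]
step 2: K = P̄·Hᵀ·S⁻¹ = [-968028/6324463; -2901897/12648926]
step 2: x' = x̄ + K·y = [-14625141/6324463, 15254037/12648926]
step 2: P' = (I − K·H)·P̄ = [25836645/6324463 -15933726/6324463; -15933726/6324463 12557082/6324463]

step 0: x' = [168/29, -108/29], P' = [420/29 -270/29; -270/29 186/29]
step 1: x' = [21744/71123, 59391/71123], P' = [287871/71123 -177498/71123; -177498/71123 140280/71123]
step 2: x' = [-14625141/6324463, 15254037/12648926], P' = [25836645/6324463 -15933726/6324463; -15933726/6324463 12557082/6324463]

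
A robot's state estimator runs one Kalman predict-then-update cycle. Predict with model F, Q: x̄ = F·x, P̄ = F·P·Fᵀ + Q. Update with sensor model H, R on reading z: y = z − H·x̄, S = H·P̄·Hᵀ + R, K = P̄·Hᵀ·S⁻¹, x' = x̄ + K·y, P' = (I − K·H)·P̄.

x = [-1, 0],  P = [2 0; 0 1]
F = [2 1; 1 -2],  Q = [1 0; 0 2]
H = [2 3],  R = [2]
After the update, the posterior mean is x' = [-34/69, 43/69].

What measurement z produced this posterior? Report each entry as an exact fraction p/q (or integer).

z = [1]

x̄ = F·x = [-2, -1]
P̄ = F·P·Fᵀ + Q = [10 2; 2 8]
S = H·P̄·Hᵀ + R = [138]
K = P̄·Hᵀ·S⁻¹ = [13/69; 14/69]
x' − x̄ = [104/69, 112/69] = K·y
y = (KᵀK)⁻¹·Kᵀ·(x' − x̄) = [8]
z = y + H·x̄ = [8] + [-7] = [1]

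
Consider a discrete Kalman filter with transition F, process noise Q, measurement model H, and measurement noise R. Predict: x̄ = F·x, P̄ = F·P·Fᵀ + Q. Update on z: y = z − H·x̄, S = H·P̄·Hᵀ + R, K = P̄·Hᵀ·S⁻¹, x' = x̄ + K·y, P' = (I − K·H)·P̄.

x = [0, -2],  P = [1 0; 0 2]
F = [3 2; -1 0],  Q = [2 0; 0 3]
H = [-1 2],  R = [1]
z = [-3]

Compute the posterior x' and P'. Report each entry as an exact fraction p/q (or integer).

x̄ = F·x = [-4, 0]
P̄ = F·P·Fᵀ + Q = [19 -3; -3 4]
y = z − H·x̄ = [-7]
S = H·P̄·Hᵀ + R = [48]
K = P̄·Hᵀ·S⁻¹ = [-25/48; 11/48]
x' = x̄ + K·y = [-17/48, -77/48]
P' = (I − K·H)·P̄ = [287/48 131/48; 131/48 71/48]

x' = [-17/48, -77/48]
P' = [287/48 131/48; 131/48 71/48]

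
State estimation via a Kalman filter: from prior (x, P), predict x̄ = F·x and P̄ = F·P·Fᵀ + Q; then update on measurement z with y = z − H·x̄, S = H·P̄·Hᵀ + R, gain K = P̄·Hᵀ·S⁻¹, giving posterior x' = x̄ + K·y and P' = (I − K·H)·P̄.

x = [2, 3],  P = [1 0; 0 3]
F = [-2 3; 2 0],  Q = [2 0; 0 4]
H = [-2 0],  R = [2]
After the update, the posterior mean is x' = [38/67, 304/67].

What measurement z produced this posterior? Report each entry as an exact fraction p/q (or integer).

x̄ = F·x = [5, 4]
P̄ = F·P·Fᵀ + Q = [33 -4; -4 8]
S = H·P̄·Hᵀ + R = [134]
K = P̄·Hᵀ·S⁻¹ = [-33/67; 4/67]
x' − x̄ = [-297/67, 36/67] = K·y
y = (KᵀK)⁻¹·Kᵀ·(x' − x̄) = [9]
z = y + H·x̄ = [9] + [-10] = [-1]

z = [-1]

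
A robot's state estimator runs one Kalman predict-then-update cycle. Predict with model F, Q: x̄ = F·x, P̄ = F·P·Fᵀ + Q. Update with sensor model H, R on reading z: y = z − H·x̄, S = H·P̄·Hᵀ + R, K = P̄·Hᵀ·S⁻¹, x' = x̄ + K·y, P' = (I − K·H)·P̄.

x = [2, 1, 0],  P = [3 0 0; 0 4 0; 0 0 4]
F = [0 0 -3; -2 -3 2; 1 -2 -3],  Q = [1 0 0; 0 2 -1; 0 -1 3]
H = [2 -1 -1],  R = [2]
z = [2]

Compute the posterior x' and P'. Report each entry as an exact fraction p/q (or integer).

x̄ = F·x = [0, -7, 0]
P̄ = F·P·Fᵀ + Q = [37 -24 36; -24 66 -7; 36 -7 58]
y = z − H·x̄ = [-5]
S = H·P̄·Hᵀ + R = [212]
K = P̄·Hᵀ·S⁻¹ = [31/106; -107/212; 21/212]
x' = x̄ + K·y = [-155/106, -949/212, -105/212]
P' = (I − K·H)·P̄ = [1000/53 773/106 3165/106; 773/106 2543/212 763/212; 3165/106 763/212 11855/212]

x' = [-155/106, -949/212, -105/212]
P' = [1000/53 773/106 3165/106; 773/106 2543/212 763/212; 3165/106 763/212 11855/212]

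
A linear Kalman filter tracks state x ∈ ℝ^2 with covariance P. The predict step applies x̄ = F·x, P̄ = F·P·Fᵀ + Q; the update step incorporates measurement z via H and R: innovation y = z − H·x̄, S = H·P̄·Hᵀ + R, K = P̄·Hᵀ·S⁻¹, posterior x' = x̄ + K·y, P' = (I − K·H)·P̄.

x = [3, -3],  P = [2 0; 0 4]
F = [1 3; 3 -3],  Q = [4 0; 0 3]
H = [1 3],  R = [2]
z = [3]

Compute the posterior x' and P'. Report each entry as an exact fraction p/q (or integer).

x̄ = F·x = [-6, 18]
P̄ = F·P·Fᵀ + Q = [42 -30; -30 57]
y = z − H·x̄ = [-45]
S = H·P̄·Hᵀ + R = [377]
K = P̄·Hᵀ·S⁻¹ = [-48/377; 141/377]
x' = x̄ + K·y = [-102/377, 441/377]
P' = (I − K·H)·P̄ = [13530/377 -4542/377; -4542/377 1608/377]

x' = [-102/377, 441/377]
P' = [13530/377 -4542/377; -4542/377 1608/377]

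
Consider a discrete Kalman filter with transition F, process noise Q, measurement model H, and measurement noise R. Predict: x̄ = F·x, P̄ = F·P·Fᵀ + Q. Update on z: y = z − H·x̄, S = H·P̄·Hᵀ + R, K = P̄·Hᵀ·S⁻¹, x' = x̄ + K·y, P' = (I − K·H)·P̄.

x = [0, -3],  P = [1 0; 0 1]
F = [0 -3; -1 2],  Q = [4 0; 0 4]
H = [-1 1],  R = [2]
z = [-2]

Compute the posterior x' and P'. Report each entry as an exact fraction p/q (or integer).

x' = [77/36, -7/12]
P' = [107/36 23/12; 23/12 11/4]

x̄ = F·x = [9, -6]
P̄ = F·P·Fᵀ + Q = [13 -6; -6 9]
y = z − H·x̄ = [13]
S = H·P̄·Hᵀ + R = [36]
K = P̄·Hᵀ·S⁻¹ = [-19/36; 5/12]
x' = x̄ + K·y = [77/36, -7/12]
P' = (I − K·H)·P̄ = [107/36 23/12; 23/12 11/4]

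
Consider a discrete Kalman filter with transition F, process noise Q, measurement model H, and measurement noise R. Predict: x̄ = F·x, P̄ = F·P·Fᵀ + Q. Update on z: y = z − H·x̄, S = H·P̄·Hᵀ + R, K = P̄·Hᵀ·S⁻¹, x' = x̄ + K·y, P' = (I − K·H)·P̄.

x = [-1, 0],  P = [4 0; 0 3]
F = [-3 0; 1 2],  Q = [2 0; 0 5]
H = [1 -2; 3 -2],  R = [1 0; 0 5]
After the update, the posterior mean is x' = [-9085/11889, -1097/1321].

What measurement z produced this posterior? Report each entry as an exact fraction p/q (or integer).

z = [1, -1]

x̄ = F·x = [3, -1]
P̄ = F·P·Fᵀ + Q = [38 -12; -12 21]
S = H·P̄·Hᵀ + R = [171 294; 294 575]
K = P̄·Hᵀ·S⁻¹ = [-4922/11889 1790/3963; -902/1321 282/1321]
x' − x̄ = [-44752/11889, 224/1321] = K·y
y = (KᵀK)⁻¹·Kᵀ·(x' − x̄) = [-4, -12]
z = y + H·x̄ = [-4, -12] + [5, 11] = [1, -1]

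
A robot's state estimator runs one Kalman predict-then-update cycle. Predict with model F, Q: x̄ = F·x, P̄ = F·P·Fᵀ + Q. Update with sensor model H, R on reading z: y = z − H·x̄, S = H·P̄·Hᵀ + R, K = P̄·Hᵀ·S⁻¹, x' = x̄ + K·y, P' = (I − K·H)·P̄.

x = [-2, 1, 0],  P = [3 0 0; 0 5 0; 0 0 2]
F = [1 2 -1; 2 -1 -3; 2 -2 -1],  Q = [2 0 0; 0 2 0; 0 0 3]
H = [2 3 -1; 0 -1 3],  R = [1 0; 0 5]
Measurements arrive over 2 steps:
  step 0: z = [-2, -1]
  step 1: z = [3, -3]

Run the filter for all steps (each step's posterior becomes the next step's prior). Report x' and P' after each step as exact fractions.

step 0: x' = [-19852/26319, -9332/26319, -14507/26319], P' = [604195/78957 -456100/78957 -174130/78957; -456100/78957 361375/78957 153070/78957; -174130/78957 153070/78957 104695/78957]
step 1: x' = [-613088987/934942989, 1166921939/934942989, -495060691/934942989], P' = [10230111932/4674714945 -7777882727/4674714945 -3092063909/4674714945; -7777882727/4674714945 6930866282/4674714945 3643453619/4674714945; -3092063909/4674714945 3643453619/4674714945 4163899448/4674714945]

step 0: x̄ = F·x = [0, -5, -6]
step 0: P̄ = F·P·Fᵀ + Q = [27 2 -12; 2 37 28; -12 28 37]
step 0: y = z − H·x̄ = [7, 12]
step 0: S = H·P̄·Hᵀ + R = [383 -18; -18 207]
step 0: K = P̄·Hᵀ·S⁻¹ = [1580/8773 -13258/78957; 2095/8773 19567/78957; 695/8773 32203/78957]
step 0: x' = x̄ + K·y = [-19852/26319, -9332/26319, -14507/26319]
step 0: P' = (I − K·H)·P̄ = [604195/78957 -456100/78957 -174130/78957; -456100/78957 361375/78957 153070/78957; -174130/78957 153070/78957 104695/78957]
step 1: x̄ = F·x = [-8003/8773, 4383/8773, -6533/26319]
step 1: P̄ = F·P·Fᵀ + Q = [24876/8773 -51475/8773 -58025/8773; -51475/8773 967856/8773 2884915/26319; -58025/8773 2884915/26319 9161446/78957]
step 1: y = z − H·x̄ = [80995/26319, -15403/8773]
step 1: S = H·P̄·Hᵀ + R = [33133405/78957 3413800/8773; 3413800/8773 4403337/8773]
step 1: K = P̄·Hᵀ·S⁻¹ = [72879864/1558238315 -59932360/934942989; 531126591/1558238315 159979783/934942989; 194111197/1558238315 353929789/934942989]
step 1: x' = x̄ + K·y = [-613088987/934942989, 1166921939/934942989, -495060691/934942989]
step 1: P' = (I − K·H)·P̄ = [10230111932/4674714945 -7777882727/4674714945 -3092063909/4674714945; -7777882727/4674714945 6930866282/4674714945 3643453619/4674714945; -3092063909/4674714945 3643453619/4674714945 4163899448/4674714945]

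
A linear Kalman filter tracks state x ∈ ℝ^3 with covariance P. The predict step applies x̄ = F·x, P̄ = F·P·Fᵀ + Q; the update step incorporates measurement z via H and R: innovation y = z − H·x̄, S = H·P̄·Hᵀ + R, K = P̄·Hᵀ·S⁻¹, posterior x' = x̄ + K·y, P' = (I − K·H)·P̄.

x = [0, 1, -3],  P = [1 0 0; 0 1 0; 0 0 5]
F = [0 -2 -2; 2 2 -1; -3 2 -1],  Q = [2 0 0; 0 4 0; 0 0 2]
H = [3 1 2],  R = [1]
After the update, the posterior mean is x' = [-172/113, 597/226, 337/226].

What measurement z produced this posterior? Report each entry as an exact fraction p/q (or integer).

x̄ = F·x = [4, 5, 5]
P̄ = F·P·Fᵀ + Q = [26 6 6; 6 17 3; 6 3 20]
S = H·P̄·Hᵀ + R = [452]
K = P̄·Hᵀ·S⁻¹ = [24/113; 41/452; 61/452]
x' − x̄ = [-624/113, -533/226, -793/226] = K·y
y = (KᵀK)⁻¹·Kᵀ·(x' − x̄) = [-26]
z = y + H·x̄ = [-26] + [27] = [1]

z = [1]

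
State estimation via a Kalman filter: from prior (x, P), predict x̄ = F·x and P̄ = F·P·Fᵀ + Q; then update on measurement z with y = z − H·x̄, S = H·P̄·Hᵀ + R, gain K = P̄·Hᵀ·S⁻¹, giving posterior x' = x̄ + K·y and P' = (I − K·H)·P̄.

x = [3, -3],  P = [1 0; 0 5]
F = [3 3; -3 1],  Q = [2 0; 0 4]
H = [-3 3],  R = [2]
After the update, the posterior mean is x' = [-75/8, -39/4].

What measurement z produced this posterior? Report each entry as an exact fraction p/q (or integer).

z = [-1]

x̄ = F·x = [0, -12]
P̄ = F·P·Fᵀ + Q = [56 6; 6 18]
S = H·P̄·Hᵀ + R = [560]
K = P̄·Hᵀ·S⁻¹ = [-15/56; 9/140]
x' − x̄ = [-75/8, 9/4] = K·y
y = (KᵀK)⁻¹·Kᵀ·(x' − x̄) = [35]
z = y + H·x̄ = [35] + [-36] = [-1]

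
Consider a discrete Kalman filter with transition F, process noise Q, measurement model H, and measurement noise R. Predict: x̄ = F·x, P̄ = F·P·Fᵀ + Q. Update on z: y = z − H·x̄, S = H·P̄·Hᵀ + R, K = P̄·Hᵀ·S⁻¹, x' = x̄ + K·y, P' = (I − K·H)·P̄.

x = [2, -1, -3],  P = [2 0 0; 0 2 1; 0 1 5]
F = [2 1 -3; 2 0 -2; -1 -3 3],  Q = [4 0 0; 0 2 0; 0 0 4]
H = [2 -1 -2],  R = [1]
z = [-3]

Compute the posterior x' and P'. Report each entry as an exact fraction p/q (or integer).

x' = [1272/535, 2116/535, 200/107]
P' = [4019/535 3972/535 391/107; 3972/535 6446/535 140/107; 391/107 140/107 337/107]

x̄ = F·x = [12, 10, -8]
P̄ = F·P·Fᵀ + Q = [53 36 -43; 36 30 -28; -43 -28 51]
y = z − H·x̄ = [-33]
S = H·P̄·Hᵀ + R = [535]
K = P̄·Hᵀ·S⁻¹ = [156/535; 98/535; -32/107]
x' = x̄ + K·y = [1272/535, 2116/535, 200/107]
P' = (I − K·H)·P̄ = [4019/535 3972/535 391/107; 3972/535 6446/535 140/107; 391/107 140/107 337/107]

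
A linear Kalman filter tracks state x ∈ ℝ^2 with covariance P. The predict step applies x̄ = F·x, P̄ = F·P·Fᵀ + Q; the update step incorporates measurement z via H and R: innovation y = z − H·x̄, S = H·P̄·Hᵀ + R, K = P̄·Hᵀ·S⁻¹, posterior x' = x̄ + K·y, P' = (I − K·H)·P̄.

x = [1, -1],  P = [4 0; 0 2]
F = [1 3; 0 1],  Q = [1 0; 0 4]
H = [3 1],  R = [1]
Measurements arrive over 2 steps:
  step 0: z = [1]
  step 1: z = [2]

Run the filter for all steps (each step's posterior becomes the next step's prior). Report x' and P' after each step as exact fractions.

step 0: x̄ = F·x = [-2, -1]
step 0: P̄ = F·P·Fᵀ + Q = [23 6; 6 6]
step 0: y = z − H·x̄ = [8]
step 0: S = H·P̄·Hᵀ + R = [250]
step 0: K = P̄·Hᵀ·S⁻¹ = [3/10; 12/125]
step 0: x' = x̄ + K·y = [2/5, -29/125]
step 0: P' = (I − K·H)·P̄ = [1/2 -6/5; -6/5 462/125]
step 1: x̄ = F·x = [-37/125, -29/125]
step 1: P̄ = F·P·Fᵀ + Q = [6891/250 1236/125; 1236/125 962/125]
step 1: y = z − H·x̄ = [78/25]
step 1: S = H·P̄·Hᵀ + R = [3161/10]
step 1: K = P̄·Hᵀ·S⁻¹ = [4629/15805; 1868/15805]
step 1: x' = x̄ + K·y = [48821/79025, 10807/79025]
step 1: P' = (I − K·H)·P̄ = [35481/79025 -83298/79025; -83298/79025 259234/79025]

step 0: x' = [2/5, -29/125], P' = [1/2 -6/5; -6/5 462/125]
step 1: x' = [48821/79025, 10807/79025], P' = [35481/79025 -83298/79025; -83298/79025 259234/79025]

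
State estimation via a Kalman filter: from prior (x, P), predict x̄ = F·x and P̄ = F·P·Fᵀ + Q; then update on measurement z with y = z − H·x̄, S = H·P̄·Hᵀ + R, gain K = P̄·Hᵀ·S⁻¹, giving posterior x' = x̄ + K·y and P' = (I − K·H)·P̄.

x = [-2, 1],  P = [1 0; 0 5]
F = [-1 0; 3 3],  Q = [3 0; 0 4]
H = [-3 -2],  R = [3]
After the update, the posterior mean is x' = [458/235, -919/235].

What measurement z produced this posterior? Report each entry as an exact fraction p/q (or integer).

x̄ = F·x = [2, -3]
P̄ = F·P·Fᵀ + Q = [4 -3; -3 58]
S = H·P̄·Hᵀ + R = [235]
K = P̄·Hᵀ·S⁻¹ = [-6/235; -107/235]
x' − x̄ = [-12/235, -214/235] = K·y
y = (KᵀK)⁻¹·Kᵀ·(x' − x̄) = [2]
z = y + H·x̄ = [2] + [0] = [2]

z = [2]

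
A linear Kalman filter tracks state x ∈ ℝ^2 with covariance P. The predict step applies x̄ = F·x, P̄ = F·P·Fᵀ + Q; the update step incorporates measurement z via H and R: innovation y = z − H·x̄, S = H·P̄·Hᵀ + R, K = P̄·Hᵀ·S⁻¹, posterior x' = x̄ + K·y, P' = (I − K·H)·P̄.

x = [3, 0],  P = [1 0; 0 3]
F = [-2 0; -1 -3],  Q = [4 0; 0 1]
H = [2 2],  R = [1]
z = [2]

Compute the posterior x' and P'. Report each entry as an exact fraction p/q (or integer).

x̄ = F·x = [-6, -3]
P̄ = F·P·Fᵀ + Q = [8 2; 2 29]
y = z − H·x̄ = [20]
S = H·P̄·Hᵀ + R = [165]
K = P̄·Hᵀ·S⁻¹ = [4/33; 62/165]
x' = x̄ + K·y = [-118/33, 149/33]
P' = (I − K·H)·P̄ = [184/33 -182/33; -182/33 941/165]

x' = [-118/33, 149/33]
P' = [184/33 -182/33; -182/33 941/165]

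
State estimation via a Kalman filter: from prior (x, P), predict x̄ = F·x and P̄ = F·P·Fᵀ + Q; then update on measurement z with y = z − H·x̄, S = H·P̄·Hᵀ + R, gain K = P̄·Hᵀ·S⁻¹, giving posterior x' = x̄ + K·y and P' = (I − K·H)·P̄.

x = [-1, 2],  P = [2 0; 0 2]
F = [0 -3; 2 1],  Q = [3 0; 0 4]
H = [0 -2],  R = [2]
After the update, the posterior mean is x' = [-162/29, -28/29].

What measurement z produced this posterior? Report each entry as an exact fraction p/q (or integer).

z = [2]

x̄ = F·x = [-6, 0]
P̄ = F·P·Fᵀ + Q = [21 -6; -6 14]
S = H·P̄·Hᵀ + R = [58]
K = P̄·Hᵀ·S⁻¹ = [6/29; -14/29]
x' − x̄ = [12/29, -28/29] = K·y
y = (KᵀK)⁻¹·Kᵀ·(x' − x̄) = [2]
z = y + H·x̄ = [2] + [0] = [2]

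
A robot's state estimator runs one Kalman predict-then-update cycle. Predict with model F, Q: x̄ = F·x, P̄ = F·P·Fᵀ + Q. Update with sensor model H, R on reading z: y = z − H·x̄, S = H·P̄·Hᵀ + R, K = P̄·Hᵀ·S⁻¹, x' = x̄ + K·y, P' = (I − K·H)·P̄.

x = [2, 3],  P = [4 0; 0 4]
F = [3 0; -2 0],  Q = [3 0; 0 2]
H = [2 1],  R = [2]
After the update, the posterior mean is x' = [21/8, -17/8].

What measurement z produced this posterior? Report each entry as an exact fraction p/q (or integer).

z = [3]

x̄ = F·x = [6, -4]
P̄ = F·P·Fᵀ + Q = [39 -24; -24 18]
S = H·P̄·Hᵀ + R = [80]
K = P̄·Hᵀ·S⁻¹ = [27/40; -3/8]
x' − x̄ = [-27/8, 15/8] = K·y
y = (KᵀK)⁻¹·Kᵀ·(x' − x̄) = [-5]
z = y + H·x̄ = [-5] + [8] = [3]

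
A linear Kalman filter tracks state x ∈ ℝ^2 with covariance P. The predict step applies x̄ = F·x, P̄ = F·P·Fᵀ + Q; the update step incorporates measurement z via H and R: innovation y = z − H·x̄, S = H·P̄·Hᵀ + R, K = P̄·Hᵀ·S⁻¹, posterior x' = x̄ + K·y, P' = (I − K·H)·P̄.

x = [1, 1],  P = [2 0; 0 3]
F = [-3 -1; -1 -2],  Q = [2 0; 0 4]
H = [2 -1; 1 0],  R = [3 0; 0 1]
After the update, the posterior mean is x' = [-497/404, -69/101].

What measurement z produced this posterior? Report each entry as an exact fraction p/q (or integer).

x̄ = F·x = [-4, -3]
P̄ = F·P·Fᵀ + Q = [23 12; 12 18]
S = H·P̄·Hᵀ + R = [65 34; 34 24]
K = P̄·Hᵀ·S⁻¹ = [17/202 339/404; -66/101 144/101]
x' − x̄ = [1119/404, 234/101] = K·y
y = (KᵀK)⁻¹·Kᵀ·(x' − x̄) = [3, 3]
z = y + H·x̄ = [3, 3] + [-5, -4] = [-2, -1]

z = [-2, -1]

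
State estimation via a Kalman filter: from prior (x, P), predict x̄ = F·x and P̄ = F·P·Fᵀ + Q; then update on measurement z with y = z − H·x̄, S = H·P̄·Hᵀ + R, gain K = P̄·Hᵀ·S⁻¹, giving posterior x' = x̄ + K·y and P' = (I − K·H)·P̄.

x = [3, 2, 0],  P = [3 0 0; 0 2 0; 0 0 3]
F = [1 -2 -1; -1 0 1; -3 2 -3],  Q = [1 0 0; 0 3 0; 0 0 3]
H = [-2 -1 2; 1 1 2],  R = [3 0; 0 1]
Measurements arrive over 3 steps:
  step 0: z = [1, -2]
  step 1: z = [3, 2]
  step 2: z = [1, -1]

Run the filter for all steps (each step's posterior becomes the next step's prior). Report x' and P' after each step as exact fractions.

step 0: x̄ = F·x = [-1, -3, -5]
step 0: P̄ = F·P·Fᵀ + Q = [15 -6 -8; -6 9 0; -8 0 65]
step 0: y = z − H·x̄ = [6, 12]
step 0: S = H·P̄·Hᵀ + R = [372 255; 255 241]
step 0: K = P̄·Hᵀ·S⁻¹ = [-7855/24627 2532/8209; -14/8209 117/8209; 4076/24627 2718/8209]
step 0: x' = x̄ + K·y = [6465/8209, -23307/8209, -277/8209]
step 0: P' = (I − K·H)·P̄ = [108377/24627 -48995/8209 23102/24627; -48995/8209 73572/8209 -12230/8209; 23102/24627 -12230/8209 10871/24627]
step 1: x̄ = F·x = [53356/8209, -6742/8209, -65178/8209]
step 1: P̄ = F·P·Fᵀ + Q = [473905/8209 -97878/8209 -832674/8209; -97878/8209 48975/8209 171036/8209; -832674/8209 171036/8209 1549971/8209]
step 1: y = z − H·x̄ = [254953/8209, 100160/8209]
step 1: S = H·P̄·Hᵀ + R = [13754842/8209 7162081/8209; 7162081/8209 3888665/8209]
step 1: K = P̄·Hᵀ·S⁻¹ = [-66617111/267093241 34137222/267093241; -24206916/267093241 64720245/267093241; 48993054/267093241 77240466/267093241]
step 1: x' = x̄ + K·y = [83564237/267093241, -181506730/267093241, 343370436/267093241]
step 1: P' = (I − K·H)·P̄ = [369103743/267093241 -436661337/267093241 50847408/267093241; -436661337/267093241 723662502/267093241 -111140460/267093241; 50847408/267093241 -111140460/267093241 68766759/267093241]
step 2: x̄ = F·x = [103207261/267093241, 259806199/267093241, -1643817479/267093241]
step 2: P̄ = F·P·Fᵀ + Q = [4800002443/267093241 -987217440/267093241 -7733513496/267093241; -987217440/267093241 1137455409/267093241 1552052706/267093241; -7733513496/267093241 1552052706/267093241 15125639157/267093241]
step 2: y = z − H·x̄ = [4020948920/267093241, 2657528257/267093241]
step 2: S = H·P̄·Hᵀ + R = [133352328916/267093241 68193775645/267093241; 68193775645/267093241 40006829681/267093241]
step 2: K = P̄·Hᵀ·S⁻¹ = [-631278690653/2563198047331 329372439546/2563198047331; -240573855342/2563198047331 618573536421/2563198047331; 470023160820/2563198047331 740949871224/2563198047331]
step 2: x' = x̄ + K·y = [-5235932399967/2563198047331, 5026245535786/2563198047331, -1326860276741/2563198047331]
step 2: P' = (I − K·H)·P̄ = [3522624799293/2563198047331 -4172332943187/2563198047331 489540291720/2563198047331; -4172332943187/2563198047331 6928646966004/2563198047331 -1068870243198/2563198047331; 489540291720/2563198047331 -1068870243198/2563198047331 660139911351/2563198047331]

step 0: x' = [6465/8209, -23307/8209, -277/8209], P' = [108377/24627 -48995/8209 23102/24627; -48995/8209 73572/8209 -12230/8209; 23102/24627 -12230/8209 10871/24627]
step 1: x' = [83564237/267093241, -181506730/267093241, 343370436/267093241], P' = [369103743/267093241 -436661337/267093241 50847408/267093241; -436661337/267093241 723662502/267093241 -111140460/267093241; 50847408/267093241 -111140460/267093241 68766759/267093241]
step 2: x' = [-5235932399967/2563198047331, 5026245535786/2563198047331, -1326860276741/2563198047331], P' = [3522624799293/2563198047331 -4172332943187/2563198047331 489540291720/2563198047331; -4172332943187/2563198047331 6928646966004/2563198047331 -1068870243198/2563198047331; 489540291720/2563198047331 -1068870243198/2563198047331 660139911351/2563198047331]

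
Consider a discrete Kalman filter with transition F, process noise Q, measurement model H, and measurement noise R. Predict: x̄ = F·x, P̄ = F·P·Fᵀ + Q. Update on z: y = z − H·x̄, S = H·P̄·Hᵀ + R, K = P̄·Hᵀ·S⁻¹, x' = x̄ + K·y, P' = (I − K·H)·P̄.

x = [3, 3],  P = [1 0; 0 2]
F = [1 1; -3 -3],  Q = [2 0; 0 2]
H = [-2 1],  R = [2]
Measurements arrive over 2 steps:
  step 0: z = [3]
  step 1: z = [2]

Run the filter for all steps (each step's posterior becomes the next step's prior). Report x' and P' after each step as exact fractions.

step 0: x' = [-35/29, -5/29], P' = [74/87 110/87; 110/87 314/87]
step 1: x' = [-1454/4061, 5427/4061], P' = [3518/4061 5342/4061; 5342/4061 15331/4061]

step 0: x̄ = F·x = [6, -18]
step 0: P̄ = F·P·Fᵀ + Q = [5 -9; -9 29]
step 0: y = z − H·x̄ = [33]
step 0: S = H·P̄·Hᵀ + R = [87]
step 0: K = P̄·Hᵀ·S⁻¹ = [-19/87; 47/87]
step 0: x' = x̄ + K·y = [-35/29, -5/29]
step 0: P' = (I − K·H)·P̄ = [74/87 110/87; 110/87 314/87]
step 1: x̄ = F·x = [-40/29, 120/29]
step 1: P̄ = F·P·Fᵀ + Q = [782/87 -608/29; -608/29 1882/29]
step 1: y = z − H·x̄ = [-142/29]
step 1: S = H·P̄·Hᵀ + R = [16244/87]
step 1: K = P̄·Hᵀ·S⁻¹ = [-847/4061; 4647/8122]
step 1: x' = x̄ + K·y = [-1454/4061, 5427/4061]
step 1: P' = (I − K·H)·P̄ = [3518/4061 5342/4061; 5342/4061 15331/4061]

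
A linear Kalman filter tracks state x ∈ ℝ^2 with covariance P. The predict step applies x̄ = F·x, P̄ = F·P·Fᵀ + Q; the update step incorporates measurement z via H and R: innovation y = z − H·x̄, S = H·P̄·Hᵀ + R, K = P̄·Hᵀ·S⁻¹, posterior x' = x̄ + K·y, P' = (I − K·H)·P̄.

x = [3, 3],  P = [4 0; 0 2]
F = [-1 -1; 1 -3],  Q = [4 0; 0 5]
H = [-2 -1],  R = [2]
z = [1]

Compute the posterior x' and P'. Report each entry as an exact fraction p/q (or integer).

x̄ = F·x = [-6, -6]
P̄ = F·P·Fᵀ + Q = [10 2; 2 27]
y = z − H·x̄ = [-17]
S = H·P̄·Hᵀ + R = [77]
K = P̄·Hᵀ·S⁻¹ = [-2/7; -31/77]
x' = x̄ + K·y = [-8/7, 65/77]
P' = (I − K·H)·P̄ = [26/7 -48/7; -48/7 1118/77]

x' = [-8/7, 65/77]
P' = [26/7 -48/7; -48/7 1118/77]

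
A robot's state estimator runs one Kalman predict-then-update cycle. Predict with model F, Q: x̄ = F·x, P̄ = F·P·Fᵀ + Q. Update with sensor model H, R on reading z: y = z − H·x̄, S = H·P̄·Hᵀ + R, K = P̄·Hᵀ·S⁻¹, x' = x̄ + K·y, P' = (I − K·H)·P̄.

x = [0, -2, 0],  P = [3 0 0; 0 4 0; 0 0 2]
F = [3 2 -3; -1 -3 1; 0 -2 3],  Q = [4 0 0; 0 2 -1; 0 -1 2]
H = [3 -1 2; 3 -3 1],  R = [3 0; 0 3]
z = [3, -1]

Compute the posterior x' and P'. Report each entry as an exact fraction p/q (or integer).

x' = [1954/1849, 15476/9245, 7141/9245]
P' = [49977/9245 29517/9245 -58032/9245; 29517/9245 45501/18490 -29076/9245; -58032/9245 -29076/9245 77793/9245]

x̄ = F·x = [-4, 6, 4]
P̄ = F·P·Fᵀ + Q = [65 -39 -34; -39 43 29; -34 29 36]
y = z − H·x̄ = [13, 25]
S = H·P̄·Hᵀ + R = [485 745; 745 1335]
K = P̄·Hᵀ·S⁻¹ = [290/1849 1116/9245; 5099/18490 -5851/18490; 3522/9245 -605/1849]
x' = x̄ + K·y = [1954/1849, 15476/9245, 7141/9245]
P' = (I − K·H)·P̄ = [49977/9245 29517/9245 -58032/9245; 29517/9245 45501/18490 -29076/9245; -58032/9245 -29076/9245 77793/9245]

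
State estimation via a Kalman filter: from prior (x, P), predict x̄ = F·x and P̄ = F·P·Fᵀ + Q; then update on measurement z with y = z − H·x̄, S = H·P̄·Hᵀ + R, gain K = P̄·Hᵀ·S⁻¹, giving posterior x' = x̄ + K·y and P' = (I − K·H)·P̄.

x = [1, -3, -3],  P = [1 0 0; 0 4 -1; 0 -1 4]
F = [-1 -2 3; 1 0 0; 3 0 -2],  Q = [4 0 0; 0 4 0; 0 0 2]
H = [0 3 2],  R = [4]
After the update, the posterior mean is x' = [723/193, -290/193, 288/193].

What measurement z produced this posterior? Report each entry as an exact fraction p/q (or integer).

x̄ = F·x = [-4, 1, 9]
P̄ = F·P·Fᵀ + Q = [69 -1 -31; -1 5 3; -31 3 27]
S = H·P̄·Hᵀ + R = [193]
K = P̄·Hᵀ·S⁻¹ = [-65/193; 21/193; 63/193]
x' − x̄ = [1495/193, -483/193, -1449/193] = K·y
y = (KᵀK)⁻¹·Kᵀ·(x' − x̄) = [-23]
z = y + H·x̄ = [-23] + [21] = [-2]

z = [-2]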